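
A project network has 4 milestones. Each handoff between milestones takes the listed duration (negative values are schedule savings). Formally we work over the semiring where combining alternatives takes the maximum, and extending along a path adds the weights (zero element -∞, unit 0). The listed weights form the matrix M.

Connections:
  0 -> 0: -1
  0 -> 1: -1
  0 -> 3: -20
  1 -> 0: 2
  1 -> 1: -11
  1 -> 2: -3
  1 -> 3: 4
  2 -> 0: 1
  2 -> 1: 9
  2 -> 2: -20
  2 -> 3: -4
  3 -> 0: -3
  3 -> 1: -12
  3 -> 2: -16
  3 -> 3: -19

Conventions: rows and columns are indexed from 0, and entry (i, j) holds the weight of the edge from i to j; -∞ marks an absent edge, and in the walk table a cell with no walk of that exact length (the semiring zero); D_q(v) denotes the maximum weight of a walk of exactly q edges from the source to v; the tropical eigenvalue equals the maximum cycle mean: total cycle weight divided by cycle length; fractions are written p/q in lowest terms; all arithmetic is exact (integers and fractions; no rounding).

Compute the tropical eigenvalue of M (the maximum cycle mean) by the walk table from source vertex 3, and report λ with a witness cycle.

q=0: [-∞, -∞, -∞, 0]
q=1: [-3, -12, -16, -19]
q=2: [-4, -4, -15, -8]
q=3: [-2, -5, -7, 0]
q=4: [-3, 2, -8, -1]
Optimal cycle mean attained by: cycle 1->2->1, total (-3) + 9, length 2.
Answer: λ = 3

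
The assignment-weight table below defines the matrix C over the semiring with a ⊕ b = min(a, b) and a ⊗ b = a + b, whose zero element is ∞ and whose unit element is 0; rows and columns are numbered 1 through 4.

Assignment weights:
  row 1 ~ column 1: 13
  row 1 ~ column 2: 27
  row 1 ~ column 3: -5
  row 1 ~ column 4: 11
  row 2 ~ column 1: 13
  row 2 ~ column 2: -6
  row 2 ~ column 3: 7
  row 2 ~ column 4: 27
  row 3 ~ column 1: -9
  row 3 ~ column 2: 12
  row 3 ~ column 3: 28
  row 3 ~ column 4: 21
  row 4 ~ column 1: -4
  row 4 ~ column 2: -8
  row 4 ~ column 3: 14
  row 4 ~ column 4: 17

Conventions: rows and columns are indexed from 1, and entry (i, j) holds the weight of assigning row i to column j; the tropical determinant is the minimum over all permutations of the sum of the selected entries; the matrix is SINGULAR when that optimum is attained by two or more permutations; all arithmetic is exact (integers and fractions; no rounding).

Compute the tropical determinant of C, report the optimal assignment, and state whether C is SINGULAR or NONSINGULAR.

σ = (1, 2, 3, 4): 13 + (-6) + 28 + 17 = 52
σ = (1, 2, 4, 3): 13 + (-6) + 21 + 14 = 42
σ = (1, 3, 2, 4): 13 + 7 + 12 + 17 = 49
σ = (1, 3, 4, 2): 13 + 7 + 21 + (-8) = 33
σ = (1, 4, 2, 3): 13 + 27 + 12 + 14 = 66
σ = (1, 4, 3, 2): 13 + 27 + 28 + (-8) = 60
σ = (2, 1, 3, 4): 27 + 13 + 28 + 17 = 85
σ = (2, 1, 4, 3): 27 + 13 + 21 + 14 = 75
σ = (2, 3, 1, 4): 27 + 7 + (-9) + 17 = 42
σ = (2, 3, 4, 1): 27 + 7 + 21 + (-4) = 51
σ = (2, 4, 1, 3): 27 + 27 + (-9) + 14 = 59
σ = (2, 4, 3, 1): 27 + 27 + 28 + (-4) = 78
σ = (3, 1, 2, 4): (-5) + 13 + 12 + 17 = 37
σ = (3, 1, 4, 2): (-5) + 13 + 21 + (-8) = 21
σ = (3, 2, 1, 4): (-5) + (-6) + (-9) + 17 = -3
σ = (3, 2, 4, 1): (-5) + (-6) + 21 + (-4) = 6
σ = (3, 4, 1, 2): (-5) + 27 + (-9) + (-8) = 5
σ = (3, 4, 2, 1): (-5) + 27 + 12 + (-4) = 30
σ = (4, 1, 2, 3): 11 + 13 + 12 + 14 = 50
σ = (4, 1, 3, 2): 11 + 13 + 28 + (-8) = 44
σ = (4, 2, 1, 3): 11 + (-6) + (-9) + 14 = 10
σ = (4, 2, 3, 1): 11 + (-6) + 28 + (-4) = 29
σ = (4, 3, 1, 2): 11 + 7 + (-9) + (-8) = 1
σ = (4, 3, 2, 1): 11 + 7 + 12 + (-4) = 26
Optimal value attained by: σ = (3, 2, 1, 4).
Answer: det⊕(C) = -3; verdict: NONSINGULAR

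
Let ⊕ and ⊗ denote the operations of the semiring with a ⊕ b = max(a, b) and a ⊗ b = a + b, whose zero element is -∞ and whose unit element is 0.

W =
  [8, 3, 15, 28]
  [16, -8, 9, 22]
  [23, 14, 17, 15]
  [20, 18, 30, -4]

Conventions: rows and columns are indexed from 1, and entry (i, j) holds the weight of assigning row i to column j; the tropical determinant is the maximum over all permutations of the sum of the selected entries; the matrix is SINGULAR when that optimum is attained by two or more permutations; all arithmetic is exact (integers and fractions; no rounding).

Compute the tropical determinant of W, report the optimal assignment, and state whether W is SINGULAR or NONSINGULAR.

σ = (1, 2, 3, 4): 8 + (-8) + 17 + (-4) = 13
σ = (1, 2, 4, 3): 8 + (-8) + 15 + 30 = 45
σ = (1, 3, 2, 4): 8 + 9 + 14 + (-4) = 27
σ = (1, 3, 4, 2): 8 + 9 + 15 + 18 = 50
σ = (1, 4, 2, 3): 8 + 22 + 14 + 30 = 74
σ = (1, 4, 3, 2): 8 + 22 + 17 + 18 = 65
σ = (2, 1, 3, 4): 3 + 16 + 17 + (-4) = 32
σ = (2, 1, 4, 3): 3 + 16 + 15 + 30 = 64
σ = (2, 3, 1, 4): 3 + 9 + 23 + (-4) = 31
σ = (2, 3, 4, 1): 3 + 9 + 15 + 20 = 47
σ = (2, 4, 1, 3): 3 + 22 + 23 + 30 = 78
σ = (2, 4, 3, 1): 3 + 22 + 17 + 20 = 62
σ = (3, 1, 2, 4): 15 + 16 + 14 + (-4) = 41
σ = (3, 1, 4, 2): 15 + 16 + 15 + 18 = 64
σ = (3, 2, 1, 4): 15 + (-8) + 23 + (-4) = 26
σ = (3, 2, 4, 1): 15 + (-8) + 15 + 20 = 42
σ = (3, 4, 1, 2): 15 + 22 + 23 + 18 = 78
σ = (3, 4, 2, 1): 15 + 22 + 14 + 20 = 71
σ = (4, 1, 2, 3): 28 + 16 + 14 + 30 = 88
σ = (4, 1, 3, 2): 28 + 16 + 17 + 18 = 79
σ = (4, 2, 1, 3): 28 + (-8) + 23 + 30 = 73
σ = (4, 2, 3, 1): 28 + (-8) + 17 + 20 = 57
σ = (4, 3, 1, 2): 28 + 9 + 23 + 18 = 78
σ = (4, 3, 2, 1): 28 + 9 + 14 + 20 = 71
Optimal value attained by: σ = (4, 1, 2, 3).
Answer: det⊕(W) = 88; verdict: NONSINGULAR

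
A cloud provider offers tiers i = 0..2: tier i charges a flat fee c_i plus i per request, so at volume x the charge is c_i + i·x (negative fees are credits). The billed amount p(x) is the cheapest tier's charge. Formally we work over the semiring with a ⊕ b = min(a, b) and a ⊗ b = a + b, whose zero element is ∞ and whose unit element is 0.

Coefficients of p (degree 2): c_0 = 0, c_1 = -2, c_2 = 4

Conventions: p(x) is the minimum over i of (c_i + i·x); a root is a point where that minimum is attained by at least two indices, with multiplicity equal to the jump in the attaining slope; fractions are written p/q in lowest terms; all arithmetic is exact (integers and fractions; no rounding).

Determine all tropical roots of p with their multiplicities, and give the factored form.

hull edge (i=0, c=0) to (i=1, c=-2): slope -2, span 1
hull edge (i=1, c=-2) to (i=2, c=4): slope 6, span 1
Factored form: p(x) = 4 ⊗ (x ⊕ (-6)) ⊗ (x ⊕ 2)
Answer: roots = -6 (mult 1), 2 (mult 1)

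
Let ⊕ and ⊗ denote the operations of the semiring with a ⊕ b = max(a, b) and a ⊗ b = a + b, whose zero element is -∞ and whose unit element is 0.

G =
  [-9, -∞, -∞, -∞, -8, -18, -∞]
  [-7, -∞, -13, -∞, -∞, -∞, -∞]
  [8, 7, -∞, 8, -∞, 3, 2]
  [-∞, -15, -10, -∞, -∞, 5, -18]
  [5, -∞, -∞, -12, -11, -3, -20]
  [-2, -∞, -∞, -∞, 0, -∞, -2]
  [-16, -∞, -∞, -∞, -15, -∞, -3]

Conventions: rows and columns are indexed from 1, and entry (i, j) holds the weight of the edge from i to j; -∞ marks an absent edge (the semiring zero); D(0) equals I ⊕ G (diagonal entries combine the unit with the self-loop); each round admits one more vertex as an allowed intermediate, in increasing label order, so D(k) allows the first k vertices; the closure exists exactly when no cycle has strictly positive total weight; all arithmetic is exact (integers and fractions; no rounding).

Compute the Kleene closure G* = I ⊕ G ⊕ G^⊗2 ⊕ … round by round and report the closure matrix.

D(0):
  [0, -∞, -∞, -∞, -8, -18, -∞]
  [-7, 0, -13, -∞, -∞, -∞, -∞]
  [8, 7, 0, 8, -∞, 3, 2]
  [-∞, -15, -10, 0, -∞, 5, -18]
  [5, -∞, -∞, -12, 0, -3, -20]
  [-2, -∞, -∞, -∞, 0, 0, -2]
  [-16, -∞, -∞, -∞, -15, -∞, 0]
D(1):
  [0, -∞, -∞, -∞, -8, -18, -∞]
  [-7, 0, -13, -∞, -15, -25, -∞]
  [8, 7, 0, 8, 0, 3, 2]
  [-∞, -15, -10, 0, -∞, 5, -18]
  [5, -∞, -∞, -12, 0, -3, -20]
  [-2, -∞, -∞, -∞, 0, 0, -2]
  [-16, -∞, -∞, -∞, -15, -34, 0]
D(2):
  [0, -∞, -∞, -∞, -8, -18, -∞]
  [-7, 0, -13, -∞, -15, -25, -∞]
  [8, 7, 0, 8, 0, 3, 2]
  [-22, -15, -10, 0, -30, 5, -18]
  [5, -∞, -∞, -12, 0, -3, -20]
  [-2, -∞, -∞, -∞, 0, 0, -2]
  [-16, -∞, -∞, -∞, -15, -34, 0]
D(3):
  [0, -∞, -∞, -∞, -8, -18, -∞]
  [-5, 0, -13, -5, -13, -10, -11]
  [8, 7, 0, 8, 0, 3, 2]
  [-2, -3, -10, 0, -10, 5, -8]
  [5, -∞, -∞, -12, 0, -3, -20]
  [-2, -∞, -∞, -∞, 0, 0, -2]
  [-16, -∞, -∞, -∞, -15, -34, 0]
D(4):
  [0, -∞, -∞, -∞, -8, -18, -∞]
  [-5, 0, -13, -5, -13, 0, -11]
  [8, 7, 0, 8, 0, 13, 2]
  [-2, -3, -10, 0, -10, 5, -8]
  [5, -15, -22, -12, 0, -3, -20]
  [-2, -∞, -∞, -∞, 0, 0, -2]
  [-16, -∞, -∞, -∞, -15, -34, 0]
D(5):
  [0, -23, -30, -20, -8, -11, -28]
  [-5, 0, -13, -5, -13, 0, -11]
  [8, 7, 0, 8, 0, 13, 2]
  [-2, -3, -10, 0, -10, 5, -8]
  [5, -15, -22, -12, 0, -3, -20]
  [5, -15, -22, -12, 0, 0, -2]
  [-10, -30, -37, -27, -15, -18, 0]
D(6):
  [0, -23, -30, -20, -8, -11, -13]
  [5, 0, -13, -5, 0, 0, -2]
  [18, 7, 0, 8, 13, 13, 11]
  [10, -3, -10, 0, 5, 5, 3]
  [5, -15, -22, -12, 0, -3, -5]
  [5, -15, -22, -12, 0, 0, -2]
  [-10, -30, -37, -27, -15, -18, 0]
D(7):
  [0, -23, -30, -20, -8, -11, -13]
  [5, 0, -13, -5, 0, 0, -2]
  [18, 7, 0, 8, 13, 13, 11]
  [10, -3, -10, 0, 5, 5, 3]
  [5, -15, -22, -12, 0, -3, -5]
  [5, -15, -22, -12, 0, 0, -2]
  [-10, -30, -37, -27, -15, -18, 0]
Answer: G* = [[0, -23, -30, -20, -8, -11, -13], [5, 0, -13, -5, 0, 0, -2], [18, 7, 0, 8, 13, 13, 11], [10, -3, -10, 0, 5, 5, 3], [5, -15, -22, -12, 0, -3, -5], [5, -15, -22, -12, 0, 0, -2], [-10, -30, -37, -27, -15, -18, 0]]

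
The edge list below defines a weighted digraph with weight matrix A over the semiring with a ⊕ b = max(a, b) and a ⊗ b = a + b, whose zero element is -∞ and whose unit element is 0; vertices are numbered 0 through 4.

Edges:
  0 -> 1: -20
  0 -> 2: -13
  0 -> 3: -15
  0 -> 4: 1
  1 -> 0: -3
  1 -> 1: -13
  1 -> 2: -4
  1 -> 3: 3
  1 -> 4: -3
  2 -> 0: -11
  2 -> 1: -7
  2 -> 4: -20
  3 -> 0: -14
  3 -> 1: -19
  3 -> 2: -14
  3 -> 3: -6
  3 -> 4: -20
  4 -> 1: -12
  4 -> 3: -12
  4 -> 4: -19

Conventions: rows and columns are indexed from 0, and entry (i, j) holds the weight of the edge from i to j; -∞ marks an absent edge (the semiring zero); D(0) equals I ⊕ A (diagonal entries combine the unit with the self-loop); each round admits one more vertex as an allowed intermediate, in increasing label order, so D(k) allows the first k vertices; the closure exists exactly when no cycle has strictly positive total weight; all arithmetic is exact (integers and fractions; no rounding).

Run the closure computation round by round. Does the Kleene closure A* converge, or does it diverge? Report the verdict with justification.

D(0):
  [0, -20, -13, -15, 1]
  [-3, 0, -4, 3, -3]
  [-11, -7, 0, -∞, -20]
  [-14, -19, -14, 0, -20]
  [-∞, -12, -∞, -12, 0]
D(1):
  [0, -20, -13, -15, 1]
  [-3, 0, -4, 3, -2]
  [-11, -7, 0, -26, -10]
  [-14, -19, -14, 0, -13]
  [-∞, -12, -∞, -12, 0]
D(2):
  [0, -20, -13, -15, 1]
  [-3, 0, -4, 3, -2]
  [-10, -7, 0, -4, -9]
  [-14, -19, -14, 0, -13]
  [-15, -12, -16, -9, 0]
D(3):
  [0, -20, -13, -15, 1]
  [-3, 0, -4, 3, -2]
  [-10, -7, 0, -4, -9]
  [-14, -19, -14, 0, -13]
  [-15, -12, -16, -9, 0]
D(4):
  [0, -20, -13, -15, 1]
  [-3, 0, -4, 3, -2]
  [-10, -7, 0, -4, -9]
  [-14, -19, -14, 0, -13]
  [-15, -12, -16, -9, 0]
D(5):
  [0, -11, -13, -8, 1]
  [-3, 0, -4, 3, -2]
  [-10, -7, 0, -4, -9]
  [-14, -19, -14, 0, -13]
  [-15, -12, -16, -9, 0]
Key observation: every diagonal entry stays at the unit through all rounds, so no improving cycle exists.
Answer: CONVERGES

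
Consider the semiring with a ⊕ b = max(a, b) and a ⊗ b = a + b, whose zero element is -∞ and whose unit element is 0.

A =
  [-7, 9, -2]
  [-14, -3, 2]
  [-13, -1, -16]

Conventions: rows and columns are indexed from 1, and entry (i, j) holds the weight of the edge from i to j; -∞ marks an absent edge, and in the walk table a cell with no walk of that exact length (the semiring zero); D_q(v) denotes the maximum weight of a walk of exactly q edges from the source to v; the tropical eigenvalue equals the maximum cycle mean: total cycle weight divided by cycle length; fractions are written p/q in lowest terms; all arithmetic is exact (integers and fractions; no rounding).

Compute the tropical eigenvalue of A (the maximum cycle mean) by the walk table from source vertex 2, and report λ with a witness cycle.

q=0: [-∞, 0, -∞]
q=1: [-14, -3, 2]
q=2: [-11, 1, -1]
q=3: [-13, -2, 3]
Optimal cycle mean attained by: cycle 2->3->2, total 2 + (-1), length 2.
Answer: λ = 1/2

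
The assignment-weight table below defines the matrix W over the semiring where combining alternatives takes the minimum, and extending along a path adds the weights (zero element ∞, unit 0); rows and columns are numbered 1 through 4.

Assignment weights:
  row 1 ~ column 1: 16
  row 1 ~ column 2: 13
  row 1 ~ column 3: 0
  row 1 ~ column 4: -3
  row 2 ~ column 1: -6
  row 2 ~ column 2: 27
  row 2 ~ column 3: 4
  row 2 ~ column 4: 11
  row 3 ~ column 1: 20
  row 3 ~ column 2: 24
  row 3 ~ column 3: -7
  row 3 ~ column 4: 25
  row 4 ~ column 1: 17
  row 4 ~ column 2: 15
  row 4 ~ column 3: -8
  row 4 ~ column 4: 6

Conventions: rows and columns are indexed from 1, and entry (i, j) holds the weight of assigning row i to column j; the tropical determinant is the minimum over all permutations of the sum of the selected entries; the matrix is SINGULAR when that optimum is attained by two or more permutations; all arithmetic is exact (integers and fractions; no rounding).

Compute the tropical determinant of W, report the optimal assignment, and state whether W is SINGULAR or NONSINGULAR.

σ = (1, 2, 3, 4): 16 + 27 + (-7) + 6 = 42
σ = (1, 2, 4, 3): 16 + 27 + 25 + (-8) = 60
σ = (1, 3, 2, 4): 16 + 4 + 24 + 6 = 50
σ = (1, 3, 4, 2): 16 + 4 + 25 + 15 = 60
σ = (1, 4, 2, 3): 16 + 11 + 24 + (-8) = 43
σ = (1, 4, 3, 2): 16 + 11 + (-7) + 15 = 35
σ = (2, 1, 3, 4): 13 + (-6) + (-7) + 6 = 6
σ = (2, 1, 4, 3): 13 + (-6) + 25 + (-8) = 24
σ = (2, 3, 1, 4): 13 + 4 + 20 + 6 = 43
σ = (2, 3, 4, 1): 13 + 4 + 25 + 17 = 59
σ = (2, 4, 1, 3): 13 + 11 + 20 + (-8) = 36
σ = (2, 4, 3, 1): 13 + 11 + (-7) + 17 = 34
σ = (3, 1, 2, 4): 0 + (-6) + 24 + 6 = 24
σ = (3, 1, 4, 2): 0 + (-6) + 25 + 15 = 34
σ = (3, 2, 1, 4): 0 + 27 + 20 + 6 = 53
σ = (3, 2, 4, 1): 0 + 27 + 25 + 17 = 69
σ = (3, 4, 1, 2): 0 + 11 + 20 + 15 = 46
σ = (3, 4, 2, 1): 0 + 11 + 24 + 17 = 52
σ = (4, 1, 2, 3): (-3) + (-6) + 24 + (-8) = 7
σ = (4, 1, 3, 2): (-3) + (-6) + (-7) + 15 = -1
σ = (4, 2, 1, 3): (-3) + 27 + 20 + (-8) = 36
σ = (4, 2, 3, 1): (-3) + 27 + (-7) + 17 = 34
σ = (4, 3, 1, 2): (-3) + 4 + 20 + 15 = 36
σ = (4, 3, 2, 1): (-3) + 4 + 24 + 17 = 42
Optimal value attained by: σ = (4, 1, 3, 2).
Answer: det⊕(W) = -1; verdict: NONSINGULAR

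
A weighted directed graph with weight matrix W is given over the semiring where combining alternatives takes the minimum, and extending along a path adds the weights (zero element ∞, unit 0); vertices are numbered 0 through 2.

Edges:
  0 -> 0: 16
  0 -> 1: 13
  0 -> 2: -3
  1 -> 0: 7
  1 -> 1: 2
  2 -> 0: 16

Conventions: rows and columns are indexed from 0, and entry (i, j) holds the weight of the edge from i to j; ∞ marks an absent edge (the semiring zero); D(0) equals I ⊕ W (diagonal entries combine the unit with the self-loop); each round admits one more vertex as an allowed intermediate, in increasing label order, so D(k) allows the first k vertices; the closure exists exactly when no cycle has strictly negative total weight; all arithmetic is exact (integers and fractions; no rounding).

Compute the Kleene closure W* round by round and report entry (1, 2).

D(0):
  [0, 13, -3]
  [7, 0, ∞]
  [16, ∞, 0]
D(1):
  [0, 13, -3]
  [7, 0, 4]
  [16, 29, 0]
D(2):
  [0, 13, -3]
  [7, 0, 4]
  [16, 29, 0]
D(3):
  [0, 13, -3]
  [7, 0, 4]
  [16, 29, 0]
Answer: W*[1][2] = 4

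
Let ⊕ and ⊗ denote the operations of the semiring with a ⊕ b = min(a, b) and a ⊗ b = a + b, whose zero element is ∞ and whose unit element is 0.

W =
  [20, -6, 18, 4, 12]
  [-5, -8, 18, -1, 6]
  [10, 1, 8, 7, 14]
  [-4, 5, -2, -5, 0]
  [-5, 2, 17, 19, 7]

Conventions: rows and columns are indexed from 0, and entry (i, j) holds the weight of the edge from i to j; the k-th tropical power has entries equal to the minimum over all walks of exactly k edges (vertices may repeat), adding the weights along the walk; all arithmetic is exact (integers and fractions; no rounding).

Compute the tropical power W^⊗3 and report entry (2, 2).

W^⊗2:
  [-11, -14, 2, -7, 0]
  [-13, -16, -3, -9, -2]
  [-4, -7, 5, 0, 7]
  [-9, -10, -7, -10, -5]
  [-3, -11, 13, -1, 7]
W^⊗3:
  [-19, -22, -9, -15, -8]
  [-21, -24, -11, -17, -10]
  [-12, -15, -2, -8, -1]
  [-15, -18, -12, -15, -10]
  [-16, -19, -3, -12, -5]
Key observation: the optimum is the walk 2->1->3->2, with weight 1 + (-1) + (-2) = -2.
Optimal value attained by: walk 2->1->3->2.
Answer: (W^⊗3)[2][2] = -2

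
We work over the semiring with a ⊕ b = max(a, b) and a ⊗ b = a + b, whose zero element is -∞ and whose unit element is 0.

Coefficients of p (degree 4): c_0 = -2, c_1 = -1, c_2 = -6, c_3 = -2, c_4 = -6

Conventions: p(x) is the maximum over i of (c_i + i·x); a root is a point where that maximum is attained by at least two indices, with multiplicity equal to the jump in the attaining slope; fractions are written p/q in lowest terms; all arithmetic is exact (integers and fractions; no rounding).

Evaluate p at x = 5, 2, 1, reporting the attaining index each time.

p(5) = max(-2+0·5=-2, -1+1·5=4, -6+2·5=4, -2+3·5=13, -6+4·5=14) = 14 (attained by i=4)
p(2) = max(-2+0·2=-2, -1+1·2=1, -6+2·2=-2, -2+3·2=4, -6+4·2=2) = 4 (attained by i=3)
p(1) = max(-2+0·1=-2, -1+1·1=0, -6+2·1=-4, -2+3·1=1, -6+4·1=-2) = 1 (attained by i=3)
Answer: p(5) = 14; p(2) = 4; p(1) = 1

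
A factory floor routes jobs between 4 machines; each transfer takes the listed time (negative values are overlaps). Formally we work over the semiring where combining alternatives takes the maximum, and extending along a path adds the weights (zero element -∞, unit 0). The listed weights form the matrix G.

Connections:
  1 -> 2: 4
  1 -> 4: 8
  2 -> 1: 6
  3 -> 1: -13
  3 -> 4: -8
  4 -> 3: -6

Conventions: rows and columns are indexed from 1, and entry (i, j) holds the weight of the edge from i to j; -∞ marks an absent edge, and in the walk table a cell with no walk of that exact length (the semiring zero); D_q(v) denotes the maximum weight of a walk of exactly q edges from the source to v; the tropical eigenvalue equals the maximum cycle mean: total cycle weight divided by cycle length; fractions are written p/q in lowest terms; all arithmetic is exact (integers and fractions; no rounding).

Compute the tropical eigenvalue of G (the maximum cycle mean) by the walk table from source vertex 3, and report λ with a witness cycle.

q=0: [-∞, -∞, 0, -∞]
q=1: [-13, -∞, -∞, -8]
q=2: [-∞, -9, -14, -5]
q=3: [-3, -∞, -11, -22]
q=4: [-24, 1, -28, 5]
Optimal cycle mean attained by: cycle 1->2->1, total 4 + 6, length 2.
Answer: λ = 5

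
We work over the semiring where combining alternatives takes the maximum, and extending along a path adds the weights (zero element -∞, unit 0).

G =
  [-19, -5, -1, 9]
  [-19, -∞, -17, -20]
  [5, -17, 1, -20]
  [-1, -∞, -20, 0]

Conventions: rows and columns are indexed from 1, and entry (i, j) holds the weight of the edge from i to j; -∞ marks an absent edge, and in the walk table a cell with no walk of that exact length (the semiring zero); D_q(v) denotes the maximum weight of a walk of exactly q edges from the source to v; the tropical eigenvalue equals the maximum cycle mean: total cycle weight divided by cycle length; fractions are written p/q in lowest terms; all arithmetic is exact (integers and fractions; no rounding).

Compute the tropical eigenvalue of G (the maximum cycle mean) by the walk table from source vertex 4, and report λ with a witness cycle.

q=0: [-∞, -∞, -∞, 0]
q=1: [-1, -∞, -20, 0]
q=2: [-1, -6, -2, 8]
q=3: [7, -6, -1, 8]
q=4: [7, 2, 6, 16]
Optimal cycle mean attained by: cycle 1->4->1, total 9 + (-1), length 2.
Answer: λ = 4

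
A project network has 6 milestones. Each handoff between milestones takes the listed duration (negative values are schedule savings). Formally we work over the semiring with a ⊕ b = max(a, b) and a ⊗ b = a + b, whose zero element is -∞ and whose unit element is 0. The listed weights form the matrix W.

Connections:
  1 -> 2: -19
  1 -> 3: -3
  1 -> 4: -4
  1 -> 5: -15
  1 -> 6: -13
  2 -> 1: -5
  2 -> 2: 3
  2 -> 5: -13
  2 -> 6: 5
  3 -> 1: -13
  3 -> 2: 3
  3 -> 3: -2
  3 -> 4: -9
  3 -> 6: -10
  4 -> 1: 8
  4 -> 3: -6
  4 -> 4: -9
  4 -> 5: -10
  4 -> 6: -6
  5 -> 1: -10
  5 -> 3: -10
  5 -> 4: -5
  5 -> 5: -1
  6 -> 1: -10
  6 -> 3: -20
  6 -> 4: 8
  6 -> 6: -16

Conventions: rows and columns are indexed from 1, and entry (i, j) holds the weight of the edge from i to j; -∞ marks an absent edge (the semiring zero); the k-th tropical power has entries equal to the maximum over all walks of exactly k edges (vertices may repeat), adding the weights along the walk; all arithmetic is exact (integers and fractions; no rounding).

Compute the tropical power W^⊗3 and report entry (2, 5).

W^⊗2:
  [4, 0, -5, -5, -14, -10]
  [-2, 6, -8, 13, -10, 8]
  [-1, 6, -4, -2, -10, 8]
  [-1, -3, 5, 4, -7, -5]
  [3, -7, -11, -6, -2, -11]
  [16, -17, 2, -1, -2, 2]
W^⊗3:
  [3, 3, 1, 0, -11, 5]
  [21, 9, 7, 16, 3, 11]
  [6, 9, -4, 16, -7, 11]
  [12, 8, 3, 3, -6, 2]
  [2, -4, 0, -1, -3, -2]
  [7, 5, 13, 12, 1, 3]
Key observation: the optimum is the walk 2->6->4->5, with weight 5 + 8 + (-10) = 3.
Optimal value attained by: walk 2->6->4->5.
Answer: (W^⊗3)[2][5] = 3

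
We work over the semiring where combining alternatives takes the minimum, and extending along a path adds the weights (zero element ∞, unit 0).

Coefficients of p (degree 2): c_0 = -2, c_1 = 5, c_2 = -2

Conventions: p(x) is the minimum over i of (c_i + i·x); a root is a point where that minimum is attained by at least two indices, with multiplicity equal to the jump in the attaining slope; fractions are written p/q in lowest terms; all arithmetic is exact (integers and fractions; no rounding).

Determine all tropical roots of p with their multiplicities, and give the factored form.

hull edge (i=0, c=-2) to (i=2, c=-2): slope 0, span 2
Factored form: p(x) = -2 ⊗ (x ⊕ 0) ⊗ (x ⊕ 0)
Answer: roots = 0 (mult 2)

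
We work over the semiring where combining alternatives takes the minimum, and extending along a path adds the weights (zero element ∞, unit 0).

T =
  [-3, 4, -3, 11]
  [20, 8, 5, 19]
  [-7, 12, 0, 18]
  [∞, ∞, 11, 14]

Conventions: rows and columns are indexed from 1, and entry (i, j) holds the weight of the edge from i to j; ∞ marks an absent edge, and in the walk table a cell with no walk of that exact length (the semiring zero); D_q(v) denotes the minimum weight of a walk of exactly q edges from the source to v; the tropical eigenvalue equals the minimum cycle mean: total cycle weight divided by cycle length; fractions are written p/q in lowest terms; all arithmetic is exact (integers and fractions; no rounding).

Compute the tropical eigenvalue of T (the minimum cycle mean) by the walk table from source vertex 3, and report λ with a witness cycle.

q=0: [∞, ∞, 0, ∞]
q=1: [-7, 12, 0, 18]
q=2: [-10, -3, -10, 4]
q=3: [-17, -6, -13, 1]
q=4: [-20, -13, -20, -6]
Optimal cycle mean attained by: cycle 1->3->1, total (-3) + (-7), length 2.
Answer: λ = -5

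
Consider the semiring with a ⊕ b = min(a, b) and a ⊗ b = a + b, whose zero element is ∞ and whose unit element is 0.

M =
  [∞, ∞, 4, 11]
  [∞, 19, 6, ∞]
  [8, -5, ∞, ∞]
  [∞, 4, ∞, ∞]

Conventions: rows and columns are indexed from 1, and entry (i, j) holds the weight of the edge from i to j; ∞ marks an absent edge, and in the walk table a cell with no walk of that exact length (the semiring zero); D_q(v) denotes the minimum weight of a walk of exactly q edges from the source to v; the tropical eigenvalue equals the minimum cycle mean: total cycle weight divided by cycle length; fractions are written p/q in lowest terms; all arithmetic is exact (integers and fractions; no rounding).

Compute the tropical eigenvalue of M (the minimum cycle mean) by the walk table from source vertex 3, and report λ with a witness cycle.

q=0: [∞, ∞, 0, ∞]
q=1: [8, -5, ∞, ∞]
q=2: [∞, 14, 1, 19]
q=3: [9, -4, 20, ∞]
q=4: [28, 15, 2, 20]
Optimal cycle mean attained by: cycle 2->3->2, total 6 + (-5), length 2.
Answer: λ = 1/2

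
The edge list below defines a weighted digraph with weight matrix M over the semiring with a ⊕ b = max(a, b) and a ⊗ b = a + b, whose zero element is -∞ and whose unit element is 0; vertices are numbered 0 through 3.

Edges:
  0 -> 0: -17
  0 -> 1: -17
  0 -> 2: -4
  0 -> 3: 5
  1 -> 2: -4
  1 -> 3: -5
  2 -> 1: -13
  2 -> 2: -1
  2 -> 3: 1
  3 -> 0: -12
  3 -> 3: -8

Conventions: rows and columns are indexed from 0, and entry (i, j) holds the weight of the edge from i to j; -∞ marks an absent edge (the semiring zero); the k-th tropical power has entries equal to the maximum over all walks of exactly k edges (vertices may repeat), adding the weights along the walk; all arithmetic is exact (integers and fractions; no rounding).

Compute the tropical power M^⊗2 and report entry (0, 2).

M^⊗2:
  [-7, -17, -5, -3]
  [-17, -17, -5, -3]
  [-11, -14, -2, 0]
  [-20, -29, -16, -7]
Key observation: the optimum is the walk 0->2->2, with weight (-4) + (-1) = -5.
Optimal value attained by: walk 0->2->2.
Answer: (M^⊗2)[0][2] = -5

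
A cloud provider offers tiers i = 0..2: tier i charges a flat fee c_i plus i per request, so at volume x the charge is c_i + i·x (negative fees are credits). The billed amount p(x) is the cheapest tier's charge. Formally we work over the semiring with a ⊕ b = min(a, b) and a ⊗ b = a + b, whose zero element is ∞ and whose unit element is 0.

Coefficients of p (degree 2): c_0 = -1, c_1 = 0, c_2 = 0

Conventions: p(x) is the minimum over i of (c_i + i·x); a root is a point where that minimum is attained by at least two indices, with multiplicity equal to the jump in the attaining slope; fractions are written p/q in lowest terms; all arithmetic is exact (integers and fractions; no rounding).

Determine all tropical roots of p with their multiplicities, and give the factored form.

hull edge (i=0, c=-1) to (i=2, c=0): slope 1/2, span 2
Factored form: p(x) = 0 ⊗ (x ⊕ (-1/2)) ⊗ (x ⊕ (-1/2))
Answer: roots = -1/2 (mult 2)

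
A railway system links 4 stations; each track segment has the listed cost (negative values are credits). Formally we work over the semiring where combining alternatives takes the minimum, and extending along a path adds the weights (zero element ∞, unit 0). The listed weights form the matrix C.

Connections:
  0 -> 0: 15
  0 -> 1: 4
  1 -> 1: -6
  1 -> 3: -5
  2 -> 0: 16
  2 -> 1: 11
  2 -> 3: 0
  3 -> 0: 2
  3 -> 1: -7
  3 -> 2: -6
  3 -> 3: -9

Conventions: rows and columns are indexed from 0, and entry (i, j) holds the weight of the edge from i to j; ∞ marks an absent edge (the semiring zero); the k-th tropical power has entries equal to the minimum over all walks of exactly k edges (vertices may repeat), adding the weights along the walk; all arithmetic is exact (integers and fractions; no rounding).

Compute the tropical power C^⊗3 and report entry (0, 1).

C^⊗2:
  [30, -2, ∞, -1]
  [-3, -12, -11, -14]
  [2, -7, -6, -9]
  [-7, -16, -15, -18]
C^⊗3:
  [1, -8, -7, -10]
  [-12, -21, -20, -23]
  [-7, -16, -15, -18]
  [-16, -25, -24, -27]
Key observation: the optimum is the walk 0->1->1->1, with weight 4 + (-6) + (-6) = -8.
Optimal value attained by: walk 0->1->1->1.
Answer: (C^⊗3)[0][1] = -8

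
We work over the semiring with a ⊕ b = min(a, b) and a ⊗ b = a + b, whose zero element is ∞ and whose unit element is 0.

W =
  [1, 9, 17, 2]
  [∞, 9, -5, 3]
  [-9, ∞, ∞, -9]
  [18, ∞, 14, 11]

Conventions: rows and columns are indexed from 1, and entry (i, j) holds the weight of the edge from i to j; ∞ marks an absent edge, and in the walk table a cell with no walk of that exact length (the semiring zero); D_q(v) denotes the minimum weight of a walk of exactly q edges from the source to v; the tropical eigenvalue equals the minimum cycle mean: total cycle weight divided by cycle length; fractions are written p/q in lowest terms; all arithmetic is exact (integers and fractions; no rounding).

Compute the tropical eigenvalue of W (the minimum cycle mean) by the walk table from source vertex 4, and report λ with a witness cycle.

q=0: [∞, ∞, ∞, 0]
q=1: [18, ∞, 14, 11]
q=2: [5, 27, 25, 5]
q=3: [6, 14, 19, 7]
q=4: [7, 15, 9, 8]
Optimal cycle mean attained by: cycle 1->2->3->1, total 9 + (-5) + (-9), length 3.
Answer: λ = -5/3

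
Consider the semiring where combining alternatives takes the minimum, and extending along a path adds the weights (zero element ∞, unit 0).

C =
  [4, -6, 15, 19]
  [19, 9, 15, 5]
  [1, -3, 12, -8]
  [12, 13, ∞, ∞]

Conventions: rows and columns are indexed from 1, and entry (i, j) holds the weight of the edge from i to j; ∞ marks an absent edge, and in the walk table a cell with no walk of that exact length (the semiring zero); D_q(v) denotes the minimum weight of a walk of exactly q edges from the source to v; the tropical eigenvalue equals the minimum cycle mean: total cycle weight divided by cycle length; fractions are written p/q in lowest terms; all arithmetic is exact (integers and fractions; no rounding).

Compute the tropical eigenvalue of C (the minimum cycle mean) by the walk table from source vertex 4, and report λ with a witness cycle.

q=0: [∞, ∞, ∞, 0]
q=1: [12, 13, ∞, ∞]
q=2: [16, 6, 27, 18]
q=3: [20, 10, 21, 11]
q=4: [22, 14, 25, 13]
Optimal cycle mean attained by: cycle 1->2->3->4->1, total (-6) + 15 + (-8) + 12, length 4.
Answer: λ = 13/4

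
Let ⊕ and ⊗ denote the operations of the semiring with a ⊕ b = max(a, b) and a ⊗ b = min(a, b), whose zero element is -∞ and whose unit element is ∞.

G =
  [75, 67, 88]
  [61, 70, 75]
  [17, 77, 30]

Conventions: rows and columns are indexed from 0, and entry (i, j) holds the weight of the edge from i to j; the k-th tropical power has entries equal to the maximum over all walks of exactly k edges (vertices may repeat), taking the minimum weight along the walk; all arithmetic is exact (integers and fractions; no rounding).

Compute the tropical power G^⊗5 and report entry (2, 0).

G^⊗2:
  [75, 77, 75]
  [61, 75, 70]
  [61, 70, 75]
G^⊗3:
  [75, 75, 75]
  [61, 70, 75]
  [61, 75, 70]
G^⊗4:
  [75, 75, 75]
  [61, 75, 70]
  [61, 70, 75]
G^⊗5:
  [75, 75, 75]
  [61, 70, 75]
  [61, 75, 70]
Key observation: the optimum is the walk 2->1->0->0->0->0, with weight 77 min 61 min 75 min 75 min 75 = 61.
Optimal value attained by: walk 2->1->0->0->0->0.
Answer: (G^⊗5)[2][0] = 61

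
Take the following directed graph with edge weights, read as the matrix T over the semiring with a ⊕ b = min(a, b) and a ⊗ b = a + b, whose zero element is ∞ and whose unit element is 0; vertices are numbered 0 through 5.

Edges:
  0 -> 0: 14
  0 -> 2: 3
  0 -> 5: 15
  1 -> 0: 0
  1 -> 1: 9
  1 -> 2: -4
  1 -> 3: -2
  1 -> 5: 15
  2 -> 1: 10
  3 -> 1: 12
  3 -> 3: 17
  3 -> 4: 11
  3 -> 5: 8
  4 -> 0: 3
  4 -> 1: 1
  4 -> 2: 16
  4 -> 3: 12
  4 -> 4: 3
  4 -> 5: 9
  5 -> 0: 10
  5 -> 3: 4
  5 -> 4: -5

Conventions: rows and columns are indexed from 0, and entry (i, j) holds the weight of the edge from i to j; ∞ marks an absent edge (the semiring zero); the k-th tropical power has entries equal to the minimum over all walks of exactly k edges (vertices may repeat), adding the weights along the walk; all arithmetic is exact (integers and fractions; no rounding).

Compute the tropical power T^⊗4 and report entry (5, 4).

T^⊗2:
  [25, 13, 17, 19, 10, 29]
  [9, 6, 3, 7, 9, 6]
  [10, 19, 6, 8, ∞, 25]
  [12, 12, 8, 10, 3, 20]
  [1, 4, -3, -1, 4, 12]
  [-2, -4, 11, 7, -2, 4]
T^⊗3:
  [13, 11, 9, 11, 13, 19]
  [6, 10, 2, 4, 1, 15]
  [19, 16, 13, 17, 19, 16]
  [6, 4, 8, 10, 6, 12]
  [4, 5, 0, 2, 7, 7]
  [-4, -1, -8, -6, -1, 7]
T^⊗4:
  [11, 14, 7, 9, 14, 19]
  [4, 2, 6, 8, 4, 10]
  [16, 20, 12, 14, 11, 25]
  [4, 7, 0, 2, 7, 15]
  [5, 8, 1, 3, 2, 10]
  [-1, 0, -5, -3, 2, 2]
Key observation: the optimum is the walk 5->4->4->5->4, with weight (-5) + 3 + 9 + (-5) = 2.
Optimal value attained by: walk 5->4->4->5->4.
Answer: (T^⊗4)[5][4] = 2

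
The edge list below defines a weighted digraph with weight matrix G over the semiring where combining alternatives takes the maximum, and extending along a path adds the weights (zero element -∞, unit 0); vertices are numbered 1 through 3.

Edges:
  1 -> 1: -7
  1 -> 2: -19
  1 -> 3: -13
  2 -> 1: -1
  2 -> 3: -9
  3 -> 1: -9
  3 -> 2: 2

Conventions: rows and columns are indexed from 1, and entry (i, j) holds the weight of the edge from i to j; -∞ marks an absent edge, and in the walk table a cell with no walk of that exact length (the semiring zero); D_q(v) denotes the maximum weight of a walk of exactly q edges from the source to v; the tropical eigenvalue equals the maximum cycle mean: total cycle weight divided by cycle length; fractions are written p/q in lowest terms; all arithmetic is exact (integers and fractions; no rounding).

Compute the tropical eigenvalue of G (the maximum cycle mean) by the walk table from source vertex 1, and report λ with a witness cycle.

q=0: [0, -∞, -∞]
q=1: [-7, -19, -13]
q=2: [-14, -11, -20]
q=3: [-12, -18, -20]
Optimal cycle mean attained by: cycle 2->3->2, total (-9) + 2, length 2.
Answer: λ = -7/2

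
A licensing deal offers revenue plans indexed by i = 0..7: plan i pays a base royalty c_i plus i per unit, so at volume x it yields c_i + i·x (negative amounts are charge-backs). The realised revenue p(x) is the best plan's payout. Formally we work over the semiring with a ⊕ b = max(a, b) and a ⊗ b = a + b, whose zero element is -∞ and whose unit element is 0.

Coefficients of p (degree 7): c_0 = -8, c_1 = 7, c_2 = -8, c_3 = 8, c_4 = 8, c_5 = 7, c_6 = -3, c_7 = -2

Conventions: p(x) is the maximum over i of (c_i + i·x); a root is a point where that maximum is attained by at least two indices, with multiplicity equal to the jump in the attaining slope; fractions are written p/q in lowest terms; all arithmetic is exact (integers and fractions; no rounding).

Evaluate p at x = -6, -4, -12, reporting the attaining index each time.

p(-6) = max(-8+0·(-6)=-8, 7+1·(-6)=1, -8+2·(-6)=-20, 8+3·(-6)=-10, 8+4·(-6)=-16, 7+5·(-6)=-23, -3+6·(-6)=-39, -2+7·(-6)=-44) = 1 (attained by i=1)
p(-4) = max(-8+0·(-4)=-8, 7+1·(-4)=3, -8+2·(-4)=-16, 8+3·(-4)=-4, 8+4·(-4)=-8, 7+5·(-4)=-13, -3+6·(-4)=-27, -2+7·(-4)=-30) = 3 (attained by i=1)
p(-12) = max(-8+0·(-12)=-8, 7+1·(-12)=-5, -8+2·(-12)=-32, 8+3·(-12)=-28, 8+4·(-12)=-40, 7+5·(-12)=-53, -3+6·(-12)=-75, -2+7·(-12)=-86) = -5 (attained by i=1)
Answer: p(-6) = 1; p(-4) = 3; p(-12) = -5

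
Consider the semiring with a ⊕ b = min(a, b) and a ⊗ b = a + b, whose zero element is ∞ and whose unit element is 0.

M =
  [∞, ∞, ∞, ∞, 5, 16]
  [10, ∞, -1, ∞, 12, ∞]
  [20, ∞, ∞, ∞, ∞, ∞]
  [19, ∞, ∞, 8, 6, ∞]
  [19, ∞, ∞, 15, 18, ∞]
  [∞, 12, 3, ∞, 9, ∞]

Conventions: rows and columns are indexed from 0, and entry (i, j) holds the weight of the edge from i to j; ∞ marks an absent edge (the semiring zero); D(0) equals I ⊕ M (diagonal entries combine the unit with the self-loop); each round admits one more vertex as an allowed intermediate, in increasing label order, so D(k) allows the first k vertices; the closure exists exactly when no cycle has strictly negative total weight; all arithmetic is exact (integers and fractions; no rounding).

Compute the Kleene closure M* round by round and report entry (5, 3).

D(0):
  [0, ∞, ∞, ∞, 5, 16]
  [10, 0, -1, ∞, 12, ∞]
  [20, ∞, 0, ∞, ∞, ∞]
  [19, ∞, ∞, 0, 6, ∞]
  [19, ∞, ∞, 15, 0, ∞]
  [∞, 12, 3, ∞, 9, 0]
D(1):
  [0, ∞, ∞, ∞, 5, 16]
  [10, 0, -1, ∞, 12, 26]
  [20, ∞, 0, ∞, 25, 36]
  [19, ∞, ∞, 0, 6, 35]
  [19, ∞, ∞, 15, 0, 35]
  [∞, 12, 3, ∞, 9, 0]
D(2):
  [0, ∞, ∞, ∞, 5, 16]
  [10, 0, -1, ∞, 12, 26]
  [20, ∞, 0, ∞, 25, 36]
  [19, ∞, ∞, 0, 6, 35]
  [19, ∞, ∞, 15, 0, 35]
  [22, 12, 3, ∞, 9, 0]
D(3):
  [0, ∞, ∞, ∞, 5, 16]
  [10, 0, -1, ∞, 12, 26]
  [20, ∞, 0, ∞, 25, 36]
  [19, ∞, ∞, 0, 6, 35]
  [19, ∞, ∞, 15, 0, 35]
  [22, 12, 3, ∞, 9, 0]
D(4):
  [0, ∞, ∞, ∞, 5, 16]
  [10, 0, -1, ∞, 12, 26]
  [20, ∞, 0, ∞, 25, 36]
  [19, ∞, ∞, 0, 6, 35]
  [19, ∞, ∞, 15, 0, 35]
  [22, 12, 3, ∞, 9, 0]
D(5):
  [0, ∞, ∞, 20, 5, 16]
  [10, 0, -1, 27, 12, 26]
  [20, ∞, 0, 40, 25, 36]
  [19, ∞, ∞, 0, 6, 35]
  [19, ∞, ∞, 15, 0, 35]
  [22, 12, 3, 24, 9, 0]
D(6):
  [0, 28, 19, 20, 5, 16]
  [10, 0, -1, 27, 12, 26]
  [20, 48, 0, 40, 25, 36]
  [19, 47, 38, 0, 6, 35]
  [19, 47, 38, 15, 0, 35]
  [22, 12, 3, 24, 9, 0]
Answer: M*[5][3] = 24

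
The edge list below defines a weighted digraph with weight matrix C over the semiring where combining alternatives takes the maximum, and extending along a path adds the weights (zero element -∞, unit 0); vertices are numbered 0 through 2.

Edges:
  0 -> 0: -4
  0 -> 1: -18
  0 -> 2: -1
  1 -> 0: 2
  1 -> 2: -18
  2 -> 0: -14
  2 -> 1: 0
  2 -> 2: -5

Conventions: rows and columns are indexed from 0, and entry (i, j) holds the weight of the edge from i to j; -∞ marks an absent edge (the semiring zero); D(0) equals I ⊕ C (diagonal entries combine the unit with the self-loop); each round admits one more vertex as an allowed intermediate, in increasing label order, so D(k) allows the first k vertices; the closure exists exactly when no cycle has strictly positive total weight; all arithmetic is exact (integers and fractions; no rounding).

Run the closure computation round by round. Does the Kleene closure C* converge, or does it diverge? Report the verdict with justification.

D(0):
  [0, -18, -1]
  [2, 0, -18]
  [-14, 0, 0]
D(1):
  [0, -18, -1]
  [2, 0, 1]
  [-14, 0, 0]
Detection: at round 2, diagonal entry (2, 2) turns strictly positive.
Key observation: the cycle 2->1->0->2 has total weight 0 + 2 + (-1), which is strictly positive.
Answer: DIVERGES — positive cycle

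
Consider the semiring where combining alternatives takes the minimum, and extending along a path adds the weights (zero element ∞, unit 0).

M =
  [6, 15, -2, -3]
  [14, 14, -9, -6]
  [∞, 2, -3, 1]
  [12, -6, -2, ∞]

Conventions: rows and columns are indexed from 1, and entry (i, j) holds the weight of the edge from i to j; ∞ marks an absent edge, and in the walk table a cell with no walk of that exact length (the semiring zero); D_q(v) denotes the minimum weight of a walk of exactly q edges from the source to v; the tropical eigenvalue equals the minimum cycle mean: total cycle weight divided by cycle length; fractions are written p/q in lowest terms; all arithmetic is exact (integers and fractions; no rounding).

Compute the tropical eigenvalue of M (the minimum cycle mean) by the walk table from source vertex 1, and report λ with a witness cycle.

q=0: [0, ∞, ∞, ∞]
q=1: [6, 15, -2, -3]
q=2: [9, -9, -5, -1]
q=3: [5, -7, -18, -15]
q=4: [-3, -21, -21, -17]
Optimal cycle mean attained by: cycle 2->4->2, total (-6) + (-6), length 2.
Answer: λ = -6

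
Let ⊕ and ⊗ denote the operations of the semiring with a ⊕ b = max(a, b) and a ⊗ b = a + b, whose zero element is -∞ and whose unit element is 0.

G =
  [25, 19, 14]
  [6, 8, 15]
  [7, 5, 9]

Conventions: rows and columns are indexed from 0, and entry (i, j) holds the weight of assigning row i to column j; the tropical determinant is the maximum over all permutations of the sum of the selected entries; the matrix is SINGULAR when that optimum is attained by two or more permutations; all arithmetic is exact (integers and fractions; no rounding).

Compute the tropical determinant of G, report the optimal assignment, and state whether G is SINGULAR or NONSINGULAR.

σ = (0, 1, 2): 25 + 8 + 9 = 42
σ = (0, 2, 1): 25 + 15 + 5 = 45
σ = (1, 0, 2): 19 + 6 + 9 = 34
σ = (1, 2, 0): 19 + 15 + 7 = 41
σ = (2, 0, 1): 14 + 6 + 5 = 25
σ = (2, 1, 0): 14 + 8 + 7 = 29
Optimal value attained by: σ = (0, 2, 1).
Answer: det⊕(G) = 45; verdict: NONSINGULAR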